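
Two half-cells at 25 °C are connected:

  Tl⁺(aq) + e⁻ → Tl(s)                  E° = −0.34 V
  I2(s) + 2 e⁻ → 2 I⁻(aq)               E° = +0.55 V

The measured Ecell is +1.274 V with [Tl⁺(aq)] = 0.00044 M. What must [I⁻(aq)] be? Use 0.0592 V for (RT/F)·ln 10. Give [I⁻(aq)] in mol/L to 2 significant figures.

0.00074 M

With I₂/I⁻ at the cathode and Tl⁺/Tl at the anode, E°cell = +0.55 − (−0.34) = +0.89 V (n = 2).
Since E = E° − (0.0592/n)·log Q, log Q = n(E° − E)/0.0592 = −12.973.
For I2(s) + 2 Tl(s) → 2 I⁻(aq) + 2 Tl⁺(aq), the reaction quotient is Q = [I⁻(aq)]^2·[Tl⁺(aq)]^2.
Solving for the unknown gives log [I⁻(aq)] = −3.130, so [I⁻(aq)] ≈ 0.00074 M.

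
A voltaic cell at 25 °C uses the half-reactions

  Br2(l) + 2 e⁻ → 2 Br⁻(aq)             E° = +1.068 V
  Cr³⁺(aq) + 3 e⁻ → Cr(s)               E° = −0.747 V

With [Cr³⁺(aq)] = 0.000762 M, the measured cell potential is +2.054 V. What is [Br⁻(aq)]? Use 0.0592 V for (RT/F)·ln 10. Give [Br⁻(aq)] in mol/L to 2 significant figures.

0.0010 M

Br₂/Br⁻ is the cathode (higher E°); E°cell = +1.068 − (−0.747) = +1.815 V with n = 6.
Rearranging E = E° − (0.0592/n)·log Q gives log Q = 6(+1.815 − (+2.054))/0.0592 = −24.223.
Balancing electrons gives 3 Br2(l) + 2 Cr(s) → 6 Br⁻(aq) + 2 Cr³⁺(aq); thus Q = [Br⁻(aq)]^6·[Cr³⁺(aq)]^2.
Isolating [Br⁻(aq)] in Q = 10^{−24.223} yields log [Br⁻(aq)] = −2.998, i.e. 0.0010 M.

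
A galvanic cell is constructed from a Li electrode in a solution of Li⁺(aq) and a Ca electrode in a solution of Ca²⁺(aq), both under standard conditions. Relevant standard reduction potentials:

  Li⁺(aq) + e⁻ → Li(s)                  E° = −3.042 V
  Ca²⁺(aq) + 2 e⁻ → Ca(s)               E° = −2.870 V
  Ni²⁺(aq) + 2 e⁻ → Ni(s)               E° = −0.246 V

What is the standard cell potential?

+0.172 V

The Ca²⁺/Ca couple has the higher E°, so Ca ion is reduced (cathode) and Li is oxidized (anode).
E°cell = E°(cathode) − E°(anode) = −2.870 − (−3.042) = +0.172 V.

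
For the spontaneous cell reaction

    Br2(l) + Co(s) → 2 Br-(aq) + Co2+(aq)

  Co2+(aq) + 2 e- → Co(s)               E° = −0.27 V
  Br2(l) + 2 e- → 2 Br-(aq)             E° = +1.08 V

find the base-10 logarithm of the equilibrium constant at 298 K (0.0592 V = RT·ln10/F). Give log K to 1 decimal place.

log K = 45.6

The Br₂/Br⁻ couple is reduced (cathode); E°cell = +1.08 − (−0.27) = +1.35 V with n = 2.
At equilibrium E = 0, so log K = nE°cell / 0.0592 = (2)(+1.35) / 0.0592 = 45.6.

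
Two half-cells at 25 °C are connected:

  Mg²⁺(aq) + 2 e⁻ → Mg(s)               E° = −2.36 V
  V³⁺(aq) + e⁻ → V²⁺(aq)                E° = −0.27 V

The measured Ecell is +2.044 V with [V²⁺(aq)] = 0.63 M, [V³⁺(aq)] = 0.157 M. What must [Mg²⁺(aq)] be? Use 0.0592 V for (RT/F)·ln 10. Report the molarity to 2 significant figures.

2.2 M

The V³⁺/V²⁺ couple has the larger reduction potential, so it is the cathode: E°cell = −0.27 − (−2.36) = +2.09 V and n = 2.
Since E = E° − (0.0592/n)·log Q, log Q = n(E° − E)/0.0592 = 1.554.
The balanced reaction is 2 V³⁺(aq) + Mg(s) → 2 V²⁺(aq) + Mg²⁺(aq), so Q = ([V²⁺(aq)]^2·[Mg²⁺(aq)]) / [V³⁺(aq)]^2.
Solving for the unknown gives log [Mg²⁺(aq)] = 0.347, so [Mg²⁺(aq)] ≈ 2.2 M.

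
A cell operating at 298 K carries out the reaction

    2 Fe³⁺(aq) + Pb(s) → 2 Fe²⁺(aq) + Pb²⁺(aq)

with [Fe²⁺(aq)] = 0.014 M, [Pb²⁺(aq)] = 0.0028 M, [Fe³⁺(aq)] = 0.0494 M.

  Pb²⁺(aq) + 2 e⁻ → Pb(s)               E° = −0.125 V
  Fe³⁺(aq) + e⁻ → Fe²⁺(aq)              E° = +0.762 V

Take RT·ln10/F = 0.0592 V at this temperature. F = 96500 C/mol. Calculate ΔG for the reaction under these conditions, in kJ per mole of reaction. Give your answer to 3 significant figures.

The standard cell potential is +0.762 − (−0.125) = +0.887 V, with n = 2 electrons in the balanced equation.
Q = ([Fe²⁺(aq)]^2·[Pb²⁺(aq)]) / [Fe³⁺(aq)]^2 = 0.000225, so log Q = −3.648 and E = +0.887 − (0.0592/2)(−3.648) = +0.9950 V.
Then ΔG = −nFE = −2 × 96500 × +0.9950 J/mol = −192 kJ/mol.

−192 kJ/mol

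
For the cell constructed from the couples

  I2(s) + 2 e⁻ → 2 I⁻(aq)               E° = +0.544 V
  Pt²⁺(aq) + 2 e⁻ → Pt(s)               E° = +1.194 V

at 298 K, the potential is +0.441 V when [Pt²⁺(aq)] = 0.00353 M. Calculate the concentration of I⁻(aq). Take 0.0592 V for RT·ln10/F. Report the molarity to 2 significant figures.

With Pt²⁺/Pt at the cathode and I₂/I⁻ at the anode, E°cell = +1.194 − (+0.544) = +0.650 V (n = 2).
From the Nernst equation, log Q = n(E° − E)/0.0592 = 2·(+0.650 − (+0.441))/0.0592 = 7.061.
Balancing electrons gives Pt²⁺(aq) + 2 I⁻(aq) → Pt(s) + I2(s); thus Q = 1 / ([Pt²⁺(aq)]·[I⁻(aq)]^2).
Substituting the known concentrations and solving, log [I⁻(aq)] = −2.304 and [I⁻(aq)] = 0.0050 M.

0.0050 M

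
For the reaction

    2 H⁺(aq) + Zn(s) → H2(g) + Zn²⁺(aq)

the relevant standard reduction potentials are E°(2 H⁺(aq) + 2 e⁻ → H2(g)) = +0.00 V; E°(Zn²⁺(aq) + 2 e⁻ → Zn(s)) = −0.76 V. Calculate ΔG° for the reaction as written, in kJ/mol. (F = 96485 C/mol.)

In the reaction as written H⁺(aq) is reduced, so the 2H⁺/H₂ couple is the cathode and Zn²⁺/Zn is the anode.
E°cell = +0.00 − (−0.76) = +0.76 V; balancing electrons gives n = 2.
ΔG° = −nFE°cell = −(2)(96485)(+0.76) J/mol = −147 kJ/mol.

−147 kJ/mol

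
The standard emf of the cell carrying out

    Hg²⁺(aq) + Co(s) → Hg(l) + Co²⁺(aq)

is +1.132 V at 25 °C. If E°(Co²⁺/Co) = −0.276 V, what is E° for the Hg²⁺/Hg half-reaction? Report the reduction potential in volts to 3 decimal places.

+0.856 V

In the reaction as written the Hg²⁺/Hg couple is reduced (cathode) and Co²⁺/Co is oxidized (anode), so E°cell = E°(Hg²⁺/Hg) − E°(Co²⁺/Co).
E°(Hg²⁺/Hg) = E°cell + E°(anode) = +1.132 + (−0.276) = +0.856 V.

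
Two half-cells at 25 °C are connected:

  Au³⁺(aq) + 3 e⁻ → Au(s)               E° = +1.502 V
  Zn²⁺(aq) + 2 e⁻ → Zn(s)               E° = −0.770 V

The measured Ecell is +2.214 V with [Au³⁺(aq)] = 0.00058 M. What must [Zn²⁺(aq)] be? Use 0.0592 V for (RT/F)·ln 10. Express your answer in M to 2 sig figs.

The Au³⁺/Au couple has the larger reduction potential, so it is the cathode: E°cell = +1.502 − (−0.770) = +2.272 V and n = 6.
From the Nernst equation, log Q = n(E° − E)/0.0592 = 6·(+2.272 − (+2.214))/0.0592 = 5.878.
Balancing electrons gives 2 Au³⁺(aq) + 3 Zn(s) → 2 Au(s) + 3 Zn²⁺(aq); thus Q = [Zn²⁺(aq)]^3 / [Au³⁺(aq)]^2.
Solving for the unknown gives log [Zn²⁺(aq)] = −0.198, so [Zn²⁺(aq)] ≈ 0.63 M.

0.63 M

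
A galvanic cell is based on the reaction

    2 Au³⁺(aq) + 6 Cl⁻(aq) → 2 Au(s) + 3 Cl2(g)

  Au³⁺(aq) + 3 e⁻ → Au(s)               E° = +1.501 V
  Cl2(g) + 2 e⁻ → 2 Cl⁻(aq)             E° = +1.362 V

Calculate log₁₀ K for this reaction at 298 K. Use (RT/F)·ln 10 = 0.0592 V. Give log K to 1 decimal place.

The Au³⁺/Au couple is reduced (cathode); E°cell = +1.501 − (+1.362) = +0.139 V with n = 6.
At equilibrium E = 0, so log K = nE°cell / 0.0592 = (6)(+0.139) / 0.0592 = 14.1.

log K = 14.1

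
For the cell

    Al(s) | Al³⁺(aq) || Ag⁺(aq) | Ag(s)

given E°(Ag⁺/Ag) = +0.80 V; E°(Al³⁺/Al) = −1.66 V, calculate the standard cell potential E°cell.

By convention the left-hand electrode in cell notation is the anode (oxidation) and the right-hand electrode is the cathode (reduction).
E°cell = E°(right) − E°(left) = +0.80 − (−1.66) = +2.46 V.

+2.46 V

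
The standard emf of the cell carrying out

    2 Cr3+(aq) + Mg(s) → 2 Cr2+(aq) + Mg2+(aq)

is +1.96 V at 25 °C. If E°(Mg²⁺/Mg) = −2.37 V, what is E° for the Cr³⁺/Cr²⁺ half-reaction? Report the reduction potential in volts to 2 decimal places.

−0.41 V

In the reaction as written the Cr³⁺/Cr²⁺ couple is reduced (cathode) and Mg²⁺/Mg is oxidized (anode), so E°cell = E°(Cr³⁺/Cr²⁺) − E°(Mg²⁺/Mg).
E°(Cr³⁺/Cr²⁺) = E°cell + E°(anode) = +1.96 + (−2.37) = −0.41 V.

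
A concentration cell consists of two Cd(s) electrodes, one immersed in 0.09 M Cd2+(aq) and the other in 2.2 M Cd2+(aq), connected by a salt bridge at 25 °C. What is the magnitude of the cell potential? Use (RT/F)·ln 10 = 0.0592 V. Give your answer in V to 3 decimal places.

0.041 V

For a concentration cell E°cell = 0, since both electrodes use the same couple.
The compartment with the higher Cd2+(aq) concentration (2.2 M) acts as the cathode; ions are reduced there and produced at the dilute (0.09 M) anode.
With n = 2, Ecell = −(0.0592/2)·log([dilute]/[conc]) = −(0.0592/2)·log(0.09/2.2) = +0.041 V.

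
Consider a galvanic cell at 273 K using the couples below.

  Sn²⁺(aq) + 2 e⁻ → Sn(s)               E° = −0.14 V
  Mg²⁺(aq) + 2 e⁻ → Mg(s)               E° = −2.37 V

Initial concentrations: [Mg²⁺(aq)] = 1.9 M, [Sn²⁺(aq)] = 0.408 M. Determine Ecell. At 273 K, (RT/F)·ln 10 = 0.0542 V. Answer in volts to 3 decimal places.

+2.212 V

The Sn²⁺/Sn couple has the more positive E°, so it is the cathode; Mg²⁺/Mg is the anode.
E°cell = −0.14 − (−2.37) = +2.23 V, with n = 2 electrons transferred.
The balanced reaction is Sn²⁺(aq) + Mg(s) → Sn(s) + Mg²⁺(aq), so Q = [Mg²⁺(aq)] / [Sn²⁺(aq)] = 4.66 and log Q = 0.668.
E = E° − (0.0542/n)·log Q = +2.23 − (0.0542/2)(0.668) = +2.212 V.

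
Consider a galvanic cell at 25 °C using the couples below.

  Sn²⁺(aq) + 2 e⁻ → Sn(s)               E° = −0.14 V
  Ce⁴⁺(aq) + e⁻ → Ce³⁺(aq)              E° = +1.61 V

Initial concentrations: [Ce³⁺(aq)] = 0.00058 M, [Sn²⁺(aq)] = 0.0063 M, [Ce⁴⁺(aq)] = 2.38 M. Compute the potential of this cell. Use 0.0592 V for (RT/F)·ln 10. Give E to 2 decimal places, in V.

Since E°(Ce⁴⁺/Ce³⁺) > E°(Sn²⁺/Sn), Ce⁴⁺/Ce³⁺ serves as the cathode.
The standard potential is +1.61 − (−0.14) = +1.75 V and the balanced reaction transfers n = 2 electrons.
Balancing gives 2 Ce⁴⁺(aq) + Sn(s) → 2 Ce³⁺(aq) + Sn²⁺(aq); hence Q = ([Ce³⁺(aq)]^2·[Sn²⁺(aq)]) / [Ce⁴⁺(aq)]^2 = 3.74×10^−10 (log Q = −9.427).
Applying E = E° − (RT ln10/nF)·log Q gives +1.75 − (0.0592/2)(−9.427) = +2.03 V.

+2.03 V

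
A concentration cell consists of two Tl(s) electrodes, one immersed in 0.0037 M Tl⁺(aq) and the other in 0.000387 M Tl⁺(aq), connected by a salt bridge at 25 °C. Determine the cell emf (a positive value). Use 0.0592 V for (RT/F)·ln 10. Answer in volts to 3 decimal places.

For a concentration cell E°cell = 0, since both electrodes use the same couple.
The compartment with the higher Tl⁺(aq) concentration (0.0037 M) acts as the cathode; ions are reduced there and produced at the dilute (0.000387 M) anode.
With n = 1, Ecell = −(0.0592/1)·log([dilute]/[conc]) = −(0.0592/1)·log(0.000387/0.0037) = +0.058 V.

0.058 V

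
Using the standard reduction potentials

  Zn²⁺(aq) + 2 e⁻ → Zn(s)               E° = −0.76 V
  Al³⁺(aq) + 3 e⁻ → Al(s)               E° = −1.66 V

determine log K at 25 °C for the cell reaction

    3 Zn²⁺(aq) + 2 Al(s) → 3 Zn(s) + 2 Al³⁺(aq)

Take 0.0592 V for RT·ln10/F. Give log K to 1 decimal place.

log K = 91.2

The Zn²⁺/Zn couple is reduced (cathode); E°cell = −0.76 − (−1.66) = +0.90 V with n = 6.
At equilibrium E = 0, so log K = nE°cell / 0.0592 = (6)(+0.90) / 0.0592 = 91.2.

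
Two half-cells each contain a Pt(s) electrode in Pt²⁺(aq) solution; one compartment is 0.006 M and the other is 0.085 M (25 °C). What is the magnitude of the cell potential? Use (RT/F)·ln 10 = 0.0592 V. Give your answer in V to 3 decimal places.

0.034 V

For a concentration cell E°cell = 0, since both electrodes use the same couple.
The compartment with the higher Pt²⁺(aq) concentration (0.085 M) acts as the cathode; ions are reduced there and produced at the dilute (0.006 M) anode.
With n = 2, Ecell = −(0.0592/2)·log([dilute]/[conc]) = −(0.0592/2)·log(0.006/0.085) = +0.034 V.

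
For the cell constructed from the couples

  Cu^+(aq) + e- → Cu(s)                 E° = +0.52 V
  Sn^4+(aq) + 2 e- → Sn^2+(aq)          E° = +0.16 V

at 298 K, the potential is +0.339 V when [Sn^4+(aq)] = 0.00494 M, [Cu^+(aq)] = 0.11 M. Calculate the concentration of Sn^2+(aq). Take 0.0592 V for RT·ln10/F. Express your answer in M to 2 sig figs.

0.080 M

Cu⁺/Cu is the cathode (higher E°); E°cell = +0.52 − (+0.16) = +0.36 V with n = 2.
From the Nernst equation, log Q = n(E° − E)/0.0592 = 2·(+0.36 − (+0.339))/0.0592 = 0.709.
For 2 Cu^+(aq) + Sn^2+(aq) → 2 Cu(s) + Sn^4+(aq), the reaction quotient is Q = [Sn^4+(aq)] / ([Cu^+(aq)]^2·[Sn^2+(aq)]).
Solving for the unknown gives log [Sn^2+(aq)] = −1.098, so [Sn^2+(aq)] ≈ 0.080 M.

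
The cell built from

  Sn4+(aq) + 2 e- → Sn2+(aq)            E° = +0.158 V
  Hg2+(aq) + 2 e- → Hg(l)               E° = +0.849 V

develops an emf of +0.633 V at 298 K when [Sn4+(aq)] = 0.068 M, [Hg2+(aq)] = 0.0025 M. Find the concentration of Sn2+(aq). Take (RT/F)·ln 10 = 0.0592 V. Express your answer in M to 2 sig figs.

Hg²⁺/Hg is the cathode (higher E°); E°cell = +0.849 − (+0.158) = +0.691 V with n = 2.
Rearranging E = E° − (0.0592/n)·log Q gives log Q = 2(+0.691 − (+0.633))/0.0592 = 1.959.
The balanced reaction is Hg2+(aq) + Sn2+(aq) → Hg(l) + Sn4+(aq), so Q = [Sn4+(aq)] / ([Hg2+(aq)]·[Sn2+(aq)]).
Isolating [Sn2+(aq)] in Q = 10^{1.959} yields log [Sn2+(aq)] = −0.524, i.e. 0.30 M.

0.30 M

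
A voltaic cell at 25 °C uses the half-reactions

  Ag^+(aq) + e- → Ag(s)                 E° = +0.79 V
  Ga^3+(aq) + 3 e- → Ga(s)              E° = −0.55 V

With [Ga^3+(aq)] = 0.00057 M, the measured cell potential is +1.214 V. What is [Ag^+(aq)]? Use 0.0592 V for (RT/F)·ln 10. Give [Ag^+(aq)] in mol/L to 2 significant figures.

0.00062 M

With Ag⁺/Ag at the cathode and Ga³⁺/Ga at the anode, E°cell = +0.79 − (−0.55) = +1.34 V (n = 3).
From the Nernst equation, log Q = n(E° − E)/0.0592 = 3·(+1.34 − (+1.214))/0.0592 = 6.385.
Balancing electrons gives 3 Ag^+(aq) + Ga(s) → 3 Ag(s) + Ga^3+(aq); thus Q = [Ga^3+(aq)] / [Ag^+(aq)]^3.
Isolating [Ag^+(aq)] in Q = 10^{6.385} yields log [Ag^+(aq)] = −3.210, i.e. 0.00062 M.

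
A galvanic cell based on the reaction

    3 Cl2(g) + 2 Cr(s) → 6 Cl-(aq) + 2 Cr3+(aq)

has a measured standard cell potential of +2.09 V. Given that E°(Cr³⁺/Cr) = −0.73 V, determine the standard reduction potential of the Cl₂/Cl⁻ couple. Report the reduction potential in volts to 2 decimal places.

+1.36 V

In the reaction as written the Cl₂/Cl⁻ couple is reduced (cathode) and Cr³⁺/Cr is oxidized (anode), so E°cell = E°(Cl₂/Cl⁻) − E°(Cr³⁺/Cr).
E°(Cl₂/Cl⁻) = E°cell + E°(anode) = +2.09 + (−0.73) = +1.36 V.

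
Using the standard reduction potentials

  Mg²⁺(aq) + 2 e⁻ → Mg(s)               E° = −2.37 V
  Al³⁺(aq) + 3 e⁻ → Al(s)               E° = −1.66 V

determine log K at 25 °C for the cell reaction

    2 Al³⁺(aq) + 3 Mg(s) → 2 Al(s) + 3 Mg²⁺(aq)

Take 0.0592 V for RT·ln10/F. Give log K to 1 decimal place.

log K = 72.0

The Al³⁺/Al couple is reduced (cathode); E°cell = −1.66 − (−2.37) = +0.71 V with n = 6.
At equilibrium E = 0, so log K = nE°cell / 0.0592 = (6)(+0.71) / 0.0592 = 72.0.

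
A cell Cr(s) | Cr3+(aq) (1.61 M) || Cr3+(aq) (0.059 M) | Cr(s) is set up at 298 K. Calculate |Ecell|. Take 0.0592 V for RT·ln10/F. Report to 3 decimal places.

0.028 V

For a concentration cell E°cell = 0, since both electrodes use the same couple.
The compartment with the higher Cr3+(aq) concentration (1.61 M) acts as the cathode; ions are reduced there and produced at the dilute (0.059 M) anode.
With n = 3, Ecell = −(0.0592/3)·log([dilute]/[conc]) = −(0.0592/3)·log(0.059/1.61) = +0.028 V.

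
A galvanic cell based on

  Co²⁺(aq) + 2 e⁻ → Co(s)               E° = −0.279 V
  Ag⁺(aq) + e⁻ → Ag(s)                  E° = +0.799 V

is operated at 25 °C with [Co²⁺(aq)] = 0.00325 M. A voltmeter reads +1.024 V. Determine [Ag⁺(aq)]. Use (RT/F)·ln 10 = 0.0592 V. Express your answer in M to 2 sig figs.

The Ag⁺/Ag couple has the larger reduction potential, so it is the cathode: E°cell = +0.799 − (−0.279) = +1.078 V and n = 2.
Rearranging E = E° − (0.0592/n)·log Q gives log Q = 2(+1.078 − (+1.024))/0.0592 = 1.824.
Balancing electrons gives 2 Ag⁺(aq) + Co(s) → 2 Ag(s) + Co²⁺(aq); thus Q = [Co²⁺(aq)] / [Ag⁺(aq)]^2.
Isolating [Ag⁺(aq)] in Q = 10^{1.824} yields log [Ag⁺(aq)] = −2.156, i.e. 0.0070 M.

0.0070 M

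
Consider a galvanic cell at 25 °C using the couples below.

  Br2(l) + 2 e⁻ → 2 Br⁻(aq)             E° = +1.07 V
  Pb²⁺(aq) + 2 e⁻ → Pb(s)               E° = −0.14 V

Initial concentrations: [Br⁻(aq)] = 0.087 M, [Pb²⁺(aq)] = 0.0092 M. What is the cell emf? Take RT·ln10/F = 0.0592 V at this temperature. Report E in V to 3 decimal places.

Br₂/Br⁻ is reduced (cathode, E° = +1.07 V) and Pb²⁺/Pb is oxidized (anode).
The standard potential is +1.07 − (−0.14) = +1.21 V and the balanced reaction transfers n = 2 electrons.
For the overall reaction Br2(l) + Pb(s) → 2 Br⁻(aq) + Pb²⁺(aq), Q = [Br⁻(aq)]^2·[Pb²⁺(aq)] = 6.96×10^−5, giving log Q = −4.157.
Applying E = E° − (RT ln10/nF)·log Q gives +1.21 − (0.0592/2)(−4.157) = +1.333 V.

+1.333 V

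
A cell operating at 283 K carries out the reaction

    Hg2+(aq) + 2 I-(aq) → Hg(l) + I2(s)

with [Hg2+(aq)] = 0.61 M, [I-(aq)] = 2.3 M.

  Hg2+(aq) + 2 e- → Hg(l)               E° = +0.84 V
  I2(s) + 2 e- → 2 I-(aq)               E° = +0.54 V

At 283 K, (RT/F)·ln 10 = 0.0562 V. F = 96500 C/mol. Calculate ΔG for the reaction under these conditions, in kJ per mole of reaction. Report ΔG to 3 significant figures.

E°cell = +0.84 − (+0.54) = +0.30 V; the balanced reaction transfers n = 2 electrons.
The reaction quotient is 1 / ([Hg2+(aq)]·[I-(aq)]^2) = 0.31; by Nernst, E = +0.30 − (0.0562/2)(−0.509) = +0.3143 V.
Finally ΔG = −nFE = −(2)(96500 C/mol)(+0.3143 V) = −60.7 kJ/mol.

−60.7 kJ/mol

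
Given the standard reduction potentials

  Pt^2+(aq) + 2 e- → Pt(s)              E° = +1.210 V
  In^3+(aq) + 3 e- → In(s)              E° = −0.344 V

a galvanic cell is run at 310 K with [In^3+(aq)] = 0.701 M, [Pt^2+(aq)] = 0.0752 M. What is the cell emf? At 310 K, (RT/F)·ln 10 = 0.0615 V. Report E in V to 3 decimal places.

+1.523 V

Pt²⁺/Pt is reduced (cathode, E° = +1.210 V) and In³⁺/In is oxidized (anode).
The standard potential is +1.210 − (−0.344) = +1.554 V and the balanced reaction transfers n = 6 electrons.
The balanced reaction is 3 Pt^2+(aq) + 2 In(s) → 3 Pt(s) + 2 In^3+(aq), so Q = [In^3+(aq)]^2 / [Pt^2+(aq)]^3 = 1.16×10^3 and log Q = 3.063.
E = E° − (0.0615/n)·log Q = +1.554 − (0.0615/6)(3.063) = +1.523 V.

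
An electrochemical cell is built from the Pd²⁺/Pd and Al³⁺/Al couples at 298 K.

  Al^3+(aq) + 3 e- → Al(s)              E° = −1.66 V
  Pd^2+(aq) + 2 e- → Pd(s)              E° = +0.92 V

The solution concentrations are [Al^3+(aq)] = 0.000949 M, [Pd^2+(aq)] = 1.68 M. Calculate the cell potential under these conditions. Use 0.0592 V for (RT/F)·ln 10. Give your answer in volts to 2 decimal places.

+2.65 V

Since E°(Pd²⁺/Pd) > E°(Al³⁺/Al), Pd²⁺/Pd serves as the cathode.
The standard potential is +0.92 − (−1.66) = +2.58 V and the balanced reaction transfers n = 6 electrons.
For the overall reaction 3 Pd^2+(aq) + 2 Al(s) → 3 Pd(s) + 2 Al^3+(aq), Q = [Al^3+(aq)]^2 / [Pd^2+(aq)]^3 = 1.9×10^−7, giving log Q = −6.721.
Applying E = E° − (RT ln10/nF)·log Q gives +2.58 − (0.0592/6)(−6.721) = +2.65 V.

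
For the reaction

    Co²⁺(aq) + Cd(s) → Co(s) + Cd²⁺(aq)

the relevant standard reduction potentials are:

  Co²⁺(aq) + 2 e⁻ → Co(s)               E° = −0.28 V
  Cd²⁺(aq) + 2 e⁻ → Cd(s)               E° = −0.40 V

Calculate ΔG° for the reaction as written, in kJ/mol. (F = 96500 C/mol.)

In the reaction as written Co²⁺(aq) is reduced, so the Co²⁺/Co couple is the cathode and Cd²⁺/Cd is the anode.
E°cell = −0.28 − (−0.40) = +0.12 V; balancing electrons gives n = 2.
ΔG° = −nFE°cell = −(2)(96500)(+0.12) J/mol = −23.2 kJ/mol.

−23.2 kJ/mol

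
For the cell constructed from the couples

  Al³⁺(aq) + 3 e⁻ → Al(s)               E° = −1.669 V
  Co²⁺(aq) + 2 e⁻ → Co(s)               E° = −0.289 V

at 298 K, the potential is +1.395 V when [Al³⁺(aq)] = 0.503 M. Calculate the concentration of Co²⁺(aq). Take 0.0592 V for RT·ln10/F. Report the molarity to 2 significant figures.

2.0 M

With Co²⁺/Co at the cathode and Al³⁺/Al at the anode, E°cell = −0.289 − (−1.669) = +1.380 V (n = 6).
Rearranging E = E° − (0.0592/n)·log Q gives log Q = 6(+1.380 − (+1.395))/0.0592 = −1.520.
Balancing electrons gives 3 Co²⁺(aq) + 2 Al(s) → 3 Co(s) + 2 Al³⁺(aq); thus Q = [Al³⁺(aq)]^2 / [Co²⁺(aq)]^3.
Solving for the unknown gives log [Co²⁺(aq)] = 0.308, so [Co²⁺(aq)] ≈ 2.0 M.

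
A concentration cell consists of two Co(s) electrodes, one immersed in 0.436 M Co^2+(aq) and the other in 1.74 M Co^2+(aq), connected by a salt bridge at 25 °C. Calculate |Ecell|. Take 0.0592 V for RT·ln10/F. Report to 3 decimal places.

For a concentration cell E°cell = 0, since both electrodes use the same couple.
The compartment with the higher Co^2+(aq) concentration (1.74 M) acts as the cathode; ions are reduced there and produced at the dilute (0.436 M) anode.
With n = 2, Ecell = −(0.0592/2)·log([dilute]/[conc]) = −(0.0592/2)·log(0.436/1.74) = +0.018 V.

0.018 V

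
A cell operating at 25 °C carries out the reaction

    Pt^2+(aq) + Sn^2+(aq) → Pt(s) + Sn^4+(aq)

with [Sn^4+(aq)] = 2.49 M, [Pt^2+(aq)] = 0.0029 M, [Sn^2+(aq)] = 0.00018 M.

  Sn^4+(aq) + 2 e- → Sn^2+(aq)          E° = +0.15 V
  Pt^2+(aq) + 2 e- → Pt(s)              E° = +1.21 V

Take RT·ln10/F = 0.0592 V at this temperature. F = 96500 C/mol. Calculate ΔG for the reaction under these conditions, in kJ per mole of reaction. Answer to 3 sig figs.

−166 kJ/mol

The standard cell potential is +1.21 − (+0.15) = +1.06 V, with n = 2 electrons in the balanced equation.
Q = [Sn^4+(aq)] / ([Pt^2+(aq)]·[Sn^2+(aq)]) = 4.77×10^6, so log Q = 6.679 and E = +1.06 − (0.0592/2)(6.679) = +0.8623 V.
ΔG = −nFE = −(2)(96500)(+0.8623) J/mol = −166 kJ/mol.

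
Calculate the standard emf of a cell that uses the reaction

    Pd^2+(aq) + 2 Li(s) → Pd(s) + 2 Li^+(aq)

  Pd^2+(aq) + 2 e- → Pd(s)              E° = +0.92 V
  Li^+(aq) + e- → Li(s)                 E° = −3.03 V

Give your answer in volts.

+3.95 V

Pd^2+(aq) gains electrons, so the Pd²⁺/Pd couple is the cathode; the Li⁺/Li couple is the anode.
E°cell = E°(cathode) − E°(anode) = +0.92 − (−3.03) = +3.95 V.
The positive value indicates the reaction is spontaneous as written.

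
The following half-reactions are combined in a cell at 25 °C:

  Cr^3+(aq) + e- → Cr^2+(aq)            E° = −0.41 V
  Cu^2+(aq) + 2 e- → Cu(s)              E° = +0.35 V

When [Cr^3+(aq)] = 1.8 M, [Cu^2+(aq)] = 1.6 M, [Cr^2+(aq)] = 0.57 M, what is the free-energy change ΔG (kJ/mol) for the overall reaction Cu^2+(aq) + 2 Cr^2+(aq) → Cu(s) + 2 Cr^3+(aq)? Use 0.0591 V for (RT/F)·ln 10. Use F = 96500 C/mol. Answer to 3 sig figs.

−142 kJ/mol

The standard cell potential is +0.35 − (−0.41) = +0.76 V, with n = 2 electrons in the balanced equation.
Q = [Cr^3+(aq)]^2 / ([Cu^2+(aq)]·[Cr^2+(aq)]^2) = 6.23, so log Q = 0.795 and E = +0.76 − (0.0591/2)(0.795) = +0.7365 V.
Then ΔG = −nFE = −2 × 96500 × +0.7365 J/mol = −142 kJ/mol.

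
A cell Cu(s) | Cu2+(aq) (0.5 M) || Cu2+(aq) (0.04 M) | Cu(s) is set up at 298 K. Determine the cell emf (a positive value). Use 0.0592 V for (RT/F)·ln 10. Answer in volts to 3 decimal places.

0.032 V

For a concentration cell E°cell = 0, since both electrodes use the same couple.
The compartment with the higher Cu2+(aq) concentration (0.5 M) acts as the cathode; ions are reduced there and produced at the dilute (0.04 M) anode.
With n = 2, Ecell = −(0.0592/2)·log([dilute]/[conc]) = −(0.0592/2)·log(0.04/0.5) = +0.032 V.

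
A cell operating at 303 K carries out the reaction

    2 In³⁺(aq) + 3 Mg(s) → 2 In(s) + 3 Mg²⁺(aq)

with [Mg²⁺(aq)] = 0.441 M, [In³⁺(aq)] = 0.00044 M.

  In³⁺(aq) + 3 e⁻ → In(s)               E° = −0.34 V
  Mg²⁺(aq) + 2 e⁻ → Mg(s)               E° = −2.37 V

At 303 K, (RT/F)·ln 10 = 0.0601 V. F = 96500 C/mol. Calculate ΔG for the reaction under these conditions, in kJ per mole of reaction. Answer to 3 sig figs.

E°cell = −0.34 − (−2.37) = +2.03 V; the balanced reaction transfers n = 6 electrons.
Here Q = [Mg²⁺(aq)]^3 / [In³⁺(aq)]^2 = 4.43×10^5 (log Q = 5.646), giving E = +2.03 − (0.0601/6)·(5.646) = +1.9734 V.
ΔG = −nFE = −(6)(96500)(+1.9734) J/mol = −1140 kJ/mol.

−1140 kJ/mol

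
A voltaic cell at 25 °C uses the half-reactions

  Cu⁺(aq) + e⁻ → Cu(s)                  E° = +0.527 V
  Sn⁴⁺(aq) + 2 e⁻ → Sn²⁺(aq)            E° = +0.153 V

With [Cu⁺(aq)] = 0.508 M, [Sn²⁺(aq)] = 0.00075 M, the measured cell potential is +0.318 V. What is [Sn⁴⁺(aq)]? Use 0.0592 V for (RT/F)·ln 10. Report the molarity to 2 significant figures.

0.015 M

With Cu⁺/Cu at the cathode and Sn⁴⁺/Sn²⁺ at the anode, E°cell = +0.527 − (+0.153) = +0.374 V (n = 2).
From the Nernst equation, log Q = n(E° − E)/0.0592 = 2·(+0.374 − (+0.318))/0.0592 = 1.892.
The balanced reaction is 2 Cu⁺(aq) + Sn²⁺(aq) → 2 Cu(s) + Sn⁴⁺(aq), so Q = [Sn⁴⁺(aq)] / ([Cu⁺(aq)]^2·[Sn²⁺(aq)]).
Solving for the unknown gives log [Sn⁴⁺(aq)] = −1.821, so [Sn⁴⁺(aq)] ≈ 0.015 M.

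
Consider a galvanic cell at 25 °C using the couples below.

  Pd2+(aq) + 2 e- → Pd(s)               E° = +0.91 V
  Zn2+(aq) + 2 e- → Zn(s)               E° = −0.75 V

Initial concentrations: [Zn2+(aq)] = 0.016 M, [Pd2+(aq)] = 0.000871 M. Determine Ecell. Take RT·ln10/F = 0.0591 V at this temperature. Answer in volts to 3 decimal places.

Since E°(Pd²⁺/Pd) > E°(Zn²⁺/Zn), Pd²⁺/Pd serves as the cathode.
E°cell = +0.91 − (−0.75) = +1.66 V, with n = 2 electrons transferred.
Balancing gives Pd2+(aq) + Zn(s) → Pd(s) + Zn2+(aq); hence Q = [Zn2+(aq)] / [Pd2+(aq)] = 18.4 (log Q = 1.264).
By the Nernst equation, E = +1.66 − (0.0591/2)·(1.264) = +1.623 V.

+1.623 V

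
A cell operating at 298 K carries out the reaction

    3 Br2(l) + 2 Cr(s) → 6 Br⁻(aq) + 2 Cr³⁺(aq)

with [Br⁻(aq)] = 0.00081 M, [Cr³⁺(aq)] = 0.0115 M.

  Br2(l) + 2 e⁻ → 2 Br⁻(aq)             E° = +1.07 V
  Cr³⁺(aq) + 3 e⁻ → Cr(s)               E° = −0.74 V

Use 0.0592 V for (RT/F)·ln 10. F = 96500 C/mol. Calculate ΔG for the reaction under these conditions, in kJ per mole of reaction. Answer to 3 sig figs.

E°cell = +1.07 − (−0.74) = +1.81 V; the balanced reaction transfers n = 6 electrons.
Q = [Br⁻(aq)]^6·[Cr³⁺(aq)]^2 = 3.74×10^−23, so log Q = −22.428 and E = +1.81 − (0.0592/6)(−22.428) = +2.0313 V.
ΔG = −nFE = −(6)(96500)(+2.0313) J/mol = −1180 kJ/mol.

−1180 kJ/mol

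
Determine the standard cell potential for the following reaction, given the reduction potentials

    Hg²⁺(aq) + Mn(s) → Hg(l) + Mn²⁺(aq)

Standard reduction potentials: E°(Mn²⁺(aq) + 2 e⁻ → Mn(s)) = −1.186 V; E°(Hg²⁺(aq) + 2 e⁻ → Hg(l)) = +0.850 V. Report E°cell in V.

Hg²⁺(aq) gains electrons, so the Hg²⁺/Hg couple is the cathode; the Mn²⁺/Mn couple is the anode.
E°cell = E°(cathode) − E°(anode) = +0.850 − (−1.186) = +2.036 V.
The positive value indicates the reaction is spontaneous as written.

+2.036 V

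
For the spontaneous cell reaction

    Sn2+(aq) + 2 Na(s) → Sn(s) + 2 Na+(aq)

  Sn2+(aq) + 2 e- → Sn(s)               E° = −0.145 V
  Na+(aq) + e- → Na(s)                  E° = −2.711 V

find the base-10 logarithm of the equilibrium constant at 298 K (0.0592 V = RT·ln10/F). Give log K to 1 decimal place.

The Sn²⁺/Sn couple is reduced (cathode); E°cell = −0.145 − (−2.711) = +2.566 V with n = 2.
At equilibrium E = 0, so log K = nE°cell / 0.0592 = (2)(+2.566) / 0.0592 = 86.7.

log K = 86.7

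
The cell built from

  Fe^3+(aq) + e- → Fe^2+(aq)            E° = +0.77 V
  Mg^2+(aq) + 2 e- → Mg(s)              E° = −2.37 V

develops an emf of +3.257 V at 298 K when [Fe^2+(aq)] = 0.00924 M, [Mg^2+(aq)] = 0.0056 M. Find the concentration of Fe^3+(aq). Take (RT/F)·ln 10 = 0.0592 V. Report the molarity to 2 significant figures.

0.065 M

The Fe³⁺/Fe²⁺ couple has the larger reduction potential, so it is the cathode: E°cell = +0.77 − (−2.37) = +3.14 V and n = 2.
Rearranging E = E° − (0.0592/n)·log Q gives log Q = 2(+3.14 − (+3.257))/0.0592 = −3.953.
The balanced reaction is 2 Fe^3+(aq) + Mg(s) → 2 Fe^2+(aq) + Mg^2+(aq), so Q = ([Fe^2+(aq)]^2·[Mg^2+(aq)]) / [Fe^3+(aq)]^2.
Isolating [Fe^3+(aq)] in Q = 10^{−3.953} yields log [Fe^3+(aq)] = −1.184, i.e. 0.065 M.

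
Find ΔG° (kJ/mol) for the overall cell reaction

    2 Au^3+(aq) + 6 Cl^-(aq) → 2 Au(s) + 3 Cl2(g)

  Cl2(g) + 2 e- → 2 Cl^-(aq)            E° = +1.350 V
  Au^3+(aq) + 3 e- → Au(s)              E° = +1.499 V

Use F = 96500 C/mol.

−86.3 kJ/mol

In the reaction as written Au^3+(aq) is reduced, so the Au³⁺/Au couple is the cathode and Cl₂/Cl⁻ is the anode.
E°cell = +1.499 − (+1.350) = +0.149 V; balancing electrons gives n = 6.
ΔG° = −nFE°cell = −(6)(96500)(+0.149) J/mol = −86.3 kJ/mol.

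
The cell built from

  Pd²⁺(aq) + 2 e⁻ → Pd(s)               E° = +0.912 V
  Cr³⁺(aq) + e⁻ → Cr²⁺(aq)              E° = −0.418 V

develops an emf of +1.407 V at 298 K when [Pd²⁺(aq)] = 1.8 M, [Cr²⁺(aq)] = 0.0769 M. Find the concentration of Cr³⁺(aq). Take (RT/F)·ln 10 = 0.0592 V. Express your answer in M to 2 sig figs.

The Pd²⁺/Pd couple has the larger reduction potential, so it is the cathode: E°cell = +0.912 − (−0.418) = +1.330 V and n = 2.
From the Nernst equation, log Q = n(E° − E)/0.0592 = 2·(+1.330 − (+1.407))/0.0592 = −2.601.
For Pd²⁺(aq) + 2 Cr²⁺(aq) → Pd(s) + 2 Cr³⁺(aq), the reaction quotient is Q = [Cr³⁺(aq)]^2 / ([Pd²⁺(aq)]·[Cr²⁺(aq)]^2).
Substituting the known concentrations and solving, log [Cr³⁺(aq)] = −2.287 and [Cr³⁺(aq)] = 0.0052 M.

0.0052 M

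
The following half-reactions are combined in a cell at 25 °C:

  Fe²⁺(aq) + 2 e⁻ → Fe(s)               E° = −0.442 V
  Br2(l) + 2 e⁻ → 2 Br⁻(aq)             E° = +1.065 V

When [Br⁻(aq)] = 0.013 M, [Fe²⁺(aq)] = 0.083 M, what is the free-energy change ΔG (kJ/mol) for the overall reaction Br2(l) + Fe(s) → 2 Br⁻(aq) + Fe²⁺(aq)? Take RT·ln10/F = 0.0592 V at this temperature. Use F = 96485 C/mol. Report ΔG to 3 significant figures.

With Br₂/Br⁻ reduced at the cathode, E°cell = +1.065 − (−0.442) = +1.507 V and n = 2.
The reaction quotient is [Br⁻(aq)]^2·[Fe²⁺(aq)] = 1.4×10^−5; by Nernst, E = +1.507 − (0.0592/2)(−4.853) = +1.6506 V.
Then ΔG = −nFE = −2 × 96485 × +1.6506 J/mol = −319 kJ/mol.

−319 kJ/mol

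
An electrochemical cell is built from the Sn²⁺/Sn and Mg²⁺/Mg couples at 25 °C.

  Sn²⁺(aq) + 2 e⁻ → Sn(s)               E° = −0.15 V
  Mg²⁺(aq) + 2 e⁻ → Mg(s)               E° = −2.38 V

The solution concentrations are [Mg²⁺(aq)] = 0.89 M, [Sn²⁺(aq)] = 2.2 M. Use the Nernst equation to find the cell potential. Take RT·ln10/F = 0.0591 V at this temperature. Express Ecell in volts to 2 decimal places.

+2.24 V

Since E°(Sn²⁺/Sn) > E°(Mg²⁺/Mg), Sn²⁺/Sn serves as the cathode.
The standard potential is −0.15 − (−2.38) = +2.23 V and the balanced reaction transfers n = 2 electrons.
For the overall reaction Sn²⁺(aq) + Mg(s) → Sn(s) + Mg²⁺(aq), Q = [Mg²⁺(aq)] / [Sn²⁺(aq)] = 0.405, giving log Q = −0.393.
E = E° − (0.0591/n)·log Q = +2.23 − (0.0591/2)(−0.393) = +2.24 V.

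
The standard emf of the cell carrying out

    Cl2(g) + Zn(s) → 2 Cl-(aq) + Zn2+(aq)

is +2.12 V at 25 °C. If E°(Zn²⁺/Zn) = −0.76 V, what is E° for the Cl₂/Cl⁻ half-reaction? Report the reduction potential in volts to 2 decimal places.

+1.36 V

In the reaction as written the Cl₂/Cl⁻ couple is reduced (cathode) and Zn²⁺/Zn is oxidized (anode), so E°cell = E°(Cl₂/Cl⁻) − E°(Zn²⁺/Zn).
E°(Cl₂/Cl⁻) = E°cell + E°(anode) = +2.12 + (−0.76) = +1.36 V.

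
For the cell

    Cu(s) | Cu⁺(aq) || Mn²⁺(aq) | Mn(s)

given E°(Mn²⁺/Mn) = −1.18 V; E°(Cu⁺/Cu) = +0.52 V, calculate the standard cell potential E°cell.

By convention the left-hand electrode in cell notation is the anode (oxidation) and the right-hand electrode is the cathode (reduction).
E°cell = E°(right) − E°(left) = −1.18 − (+0.52) = −1.70 V.
The negative sign shows that, as written, the cell would require an external voltage to drive the reaction.

−1.70 V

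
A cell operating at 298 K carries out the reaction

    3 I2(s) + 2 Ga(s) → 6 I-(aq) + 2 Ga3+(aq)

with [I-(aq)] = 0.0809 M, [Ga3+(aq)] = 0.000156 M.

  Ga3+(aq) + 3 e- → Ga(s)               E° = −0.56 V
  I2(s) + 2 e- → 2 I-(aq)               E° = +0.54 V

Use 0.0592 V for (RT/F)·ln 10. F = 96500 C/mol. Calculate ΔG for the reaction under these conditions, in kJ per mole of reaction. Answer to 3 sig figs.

With I₂/I⁻ reduced at the cathode, E°cell = +0.54 − (−0.56) = +1.10 V and n = 6.
The reaction quotient is [I-(aq)]^6·[Ga3+(aq)]^2 = 6.82×10^−15; by Nernst, E = +1.10 − (0.0592/6)(−14.166) = +1.2398 V.
Then ΔG = −nFE = −6 × 96500 × +1.2398 J/mol = −718 kJ/mol.

−718 kJ/mol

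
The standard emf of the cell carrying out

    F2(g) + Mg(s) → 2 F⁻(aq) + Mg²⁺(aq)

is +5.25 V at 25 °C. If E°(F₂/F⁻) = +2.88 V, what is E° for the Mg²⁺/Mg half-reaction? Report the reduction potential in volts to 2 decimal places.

In the reaction as written the F₂/F⁻ couple is reduced (cathode) and Mg²⁺/Mg is oxidized (anode), so E°cell = E°(F₂/F⁻) − E°(Mg²⁺/Mg).
E°(Mg²⁺/Mg) = E°(cathode) − E°cell = +2.88 − (+5.25) = −2.37 V.

−2.37 V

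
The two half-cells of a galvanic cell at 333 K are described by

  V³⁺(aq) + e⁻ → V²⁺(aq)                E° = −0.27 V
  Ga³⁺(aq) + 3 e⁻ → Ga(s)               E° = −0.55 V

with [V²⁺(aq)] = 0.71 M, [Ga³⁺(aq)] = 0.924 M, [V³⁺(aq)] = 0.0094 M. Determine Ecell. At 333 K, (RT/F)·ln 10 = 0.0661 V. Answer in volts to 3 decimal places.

The V³⁺/V²⁺ couple has the more positive E°, so it is the cathode; Ga³⁺/Ga is the anode.
E°cell = −0.27 − (−0.55) = +0.28 V, with n = 3 electrons transferred.
For the overall reaction 3 V³⁺(aq) + Ga(s) → 3 V²⁺(aq) + Ga³⁺(aq), Q = ([V²⁺(aq)]^3·[Ga³⁺(aq)]) / [V³⁺(aq)]^3 = 3.98×10^5, giving log Q = 5.600.
E = E° − (0.0661/n)·log Q = +0.28 − (0.0661/3)(5.600) = +0.157 V.

+0.157 V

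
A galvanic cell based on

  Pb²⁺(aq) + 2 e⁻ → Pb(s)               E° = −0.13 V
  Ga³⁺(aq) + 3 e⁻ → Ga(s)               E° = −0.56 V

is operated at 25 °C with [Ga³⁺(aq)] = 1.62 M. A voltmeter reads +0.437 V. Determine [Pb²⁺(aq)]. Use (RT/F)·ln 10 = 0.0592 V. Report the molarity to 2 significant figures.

2.4 M

Pb²⁺/Pb is the cathode (higher E°); E°cell = −0.13 − (−0.56) = +0.43 V with n = 6.
From the Nernst equation, log Q = n(E° − E)/0.0592 = 6·(+0.43 − (+0.437))/0.0592 = −0.709.
Balancing electrons gives 3 Pb²⁺(aq) + 2 Ga(s) → 3 Pb(s) + 2 Ga³⁺(aq); thus Q = [Ga³⁺(aq)]^2 / [Pb²⁺(aq)]^3.
Solving for the unknown gives log [Pb²⁺(aq)] = 0.376, so [Pb²⁺(aq)] ≈ 2.4 M.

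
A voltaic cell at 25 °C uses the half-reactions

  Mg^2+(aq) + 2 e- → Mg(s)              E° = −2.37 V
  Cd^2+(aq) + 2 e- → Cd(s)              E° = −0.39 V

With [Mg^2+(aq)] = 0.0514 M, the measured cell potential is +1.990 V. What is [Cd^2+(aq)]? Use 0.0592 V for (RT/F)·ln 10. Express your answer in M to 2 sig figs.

0.11 M

The Cd²⁺/Cd couple has the larger reduction potential, so it is the cathode: E°cell = −0.39 − (−2.37) = +1.98 V and n = 2.
Rearranging E = E° − (0.0592/n)·log Q gives log Q = 2(+1.98 − (+1.990))/0.0592 = −0.338.
For Cd^2+(aq) + Mg(s) → Cd(s) + Mg^2+(aq), the reaction quotient is Q = [Mg^2+(aq)] / [Cd^2+(aq)].
Isolating [Cd^2+(aq)] in Q = 10^{−0.338} yields log [Cd^2+(aq)] = −0.951, i.e. 0.11 M.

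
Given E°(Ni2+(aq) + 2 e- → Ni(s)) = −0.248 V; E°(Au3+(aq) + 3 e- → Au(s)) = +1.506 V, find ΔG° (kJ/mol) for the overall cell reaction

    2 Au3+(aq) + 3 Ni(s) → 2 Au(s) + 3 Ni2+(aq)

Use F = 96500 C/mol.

−1016 kJ/mol

In the reaction as written Au3+(aq) is reduced, so the Au³⁺/Au couple is the cathode and Ni²⁺/Ni is the anode.
E°cell = +1.506 − (−0.248) = +1.754 V; balancing electrons gives n = 6.
ΔG° = −nFE°cell = −(6)(96500)(+1.754) J/mol = −1016 kJ/mol.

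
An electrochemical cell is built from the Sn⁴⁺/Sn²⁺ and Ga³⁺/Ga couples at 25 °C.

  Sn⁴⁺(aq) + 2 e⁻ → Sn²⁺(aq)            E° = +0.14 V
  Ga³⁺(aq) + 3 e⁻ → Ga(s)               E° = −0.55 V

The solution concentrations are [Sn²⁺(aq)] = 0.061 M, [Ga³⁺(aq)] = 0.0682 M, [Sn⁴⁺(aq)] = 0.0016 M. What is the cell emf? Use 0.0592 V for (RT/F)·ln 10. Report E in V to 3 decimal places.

+0.666 V

Since E°(Sn⁴⁺/Sn²⁺) > E°(Ga³⁺/Ga), Sn⁴⁺/Sn²⁺ serves as the cathode.
E°cell = E°cat − E°an = +0.14 − (−0.55) = +0.69 V; n = 6.
Balancing gives 3 Sn⁴⁺(aq) + 2 Ga(s) → 3 Sn²⁺(aq) + 2 Ga³⁺(aq); hence Q = ([Sn²⁺(aq)]^3·[Ga³⁺(aq)]^2) / [Sn⁴⁺(aq)]^3 = 258 (log Q = 2.411).
Applying E = E° − (RT ln10/nF)·log Q gives +0.69 − (0.0592/6)(2.411) = +0.666 V.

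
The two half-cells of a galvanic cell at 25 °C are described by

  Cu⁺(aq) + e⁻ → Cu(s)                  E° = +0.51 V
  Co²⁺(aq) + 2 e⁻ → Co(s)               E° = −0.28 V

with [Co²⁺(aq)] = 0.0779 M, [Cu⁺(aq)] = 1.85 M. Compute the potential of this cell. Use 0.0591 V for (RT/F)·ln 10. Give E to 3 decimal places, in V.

Cu⁺/Cu is reduced (cathode, E° = +0.51 V) and Co²⁺/Co is oxidized (anode).
E°cell = E°cat − E°an = +0.51 − (−0.28) = +0.79 V; n = 2.
For the overall reaction 2 Cu⁺(aq) + Co(s) → 2 Cu(s) + Co²⁺(aq), Q = [Co²⁺(aq)] / [Cu⁺(aq)]^2 = 0.0228, giving log Q = −1.643.
E = E° − (0.0591/n)·log Q = +0.79 − (0.0591/2)(−1.643) = +0.839 V.

+0.839 V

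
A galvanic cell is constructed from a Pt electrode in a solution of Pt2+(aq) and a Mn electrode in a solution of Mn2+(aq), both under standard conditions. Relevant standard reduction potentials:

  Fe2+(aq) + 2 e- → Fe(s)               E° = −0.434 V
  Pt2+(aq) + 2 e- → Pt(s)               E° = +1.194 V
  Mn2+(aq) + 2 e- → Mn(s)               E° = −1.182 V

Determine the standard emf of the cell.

+2.376 V

Of the two couples in this cell, the one with the more positive reduction potential is reduced at the cathode: here that is Pt²⁺/Pt (+1.194 V); Mn²⁺/Mn (−1.182 V) is the anode.
E°cell = E°(cathode) − E°(anode) = +1.194 − (−1.182) = +2.376 V.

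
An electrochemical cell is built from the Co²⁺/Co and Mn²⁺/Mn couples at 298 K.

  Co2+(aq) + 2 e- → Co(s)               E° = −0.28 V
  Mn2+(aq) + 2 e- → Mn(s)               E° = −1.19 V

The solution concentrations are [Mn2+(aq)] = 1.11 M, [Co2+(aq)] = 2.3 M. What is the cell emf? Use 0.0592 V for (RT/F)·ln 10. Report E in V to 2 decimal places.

+0.92 V

Co²⁺/Co is reduced (cathode, E° = −0.28 V) and Mn²⁺/Mn is oxidized (anode).
The standard potential is −0.28 − (−1.19) = +0.91 V and the balanced reaction transfers n = 2 electrons.
Balancing gives Co2+(aq) + Mn(s) → Co(s) + Mn2+(aq); hence Q = [Mn2+(aq)] / [Co2+(aq)] = 0.483 (log Q = −0.316).
Applying E = E° − (RT ln10/nF)·log Q gives +0.91 − (0.0592/2)(−0.316) = +0.92 V.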